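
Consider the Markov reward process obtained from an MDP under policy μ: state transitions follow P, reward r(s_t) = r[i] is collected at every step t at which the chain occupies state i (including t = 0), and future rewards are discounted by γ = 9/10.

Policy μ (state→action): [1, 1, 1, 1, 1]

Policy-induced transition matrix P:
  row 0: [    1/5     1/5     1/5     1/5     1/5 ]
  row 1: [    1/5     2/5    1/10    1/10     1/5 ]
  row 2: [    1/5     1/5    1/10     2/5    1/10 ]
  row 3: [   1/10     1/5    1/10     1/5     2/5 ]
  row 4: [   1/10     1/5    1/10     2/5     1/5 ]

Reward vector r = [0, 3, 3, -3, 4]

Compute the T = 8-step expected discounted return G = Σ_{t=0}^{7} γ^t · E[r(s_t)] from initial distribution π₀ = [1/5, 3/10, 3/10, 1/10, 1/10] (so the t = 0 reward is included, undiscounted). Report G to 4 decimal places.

G = 7.9357

t=0: π = [0.2000, 0.3000, 0.3000, 0.1000, 0.1000], E[r] = 1.9000, γ^t·E[r] = 1.900000, running G = 1.900000
t=1: π = [0.1800, 0.2600, 0.1200, 0.2500, 0.1900], E[r] = 1.1500, γ^t·E[r] = 1.035000, running G = 2.935000
t=2: π = [0.1560, 0.2520, 0.1180, 0.2360, 0.2380], E[r] = 1.3540, γ^t·E[r] = 1.096740, running G = 4.031740
t=3: π = [0.1526, 0.2504, 0.1156, 0.2460, 0.2354], E[r] = 1.3016, γ^t·E[r] = 0.948866, running G = 4.980606
t=4: π = [0.1519, 0.2501, 0.1153, 0.2452, 0.2376], E[r] = 1.3111, γ^t·E[r] = 0.860213, running G = 5.840819
t=5: π = [0.1517, 0.2500, 0.1152, 0.2456, 0.2375], E[r] = 1.3089, γ^t·E[r] = 0.772901, running G = 6.613720
t=6: π = [0.1517, 0.2500, 0.1152, 0.2455, 0.2376], E[r] = 1.3093, γ^t·E[r] = 0.695815, running G = 7.309535
t=7: π = [0.1517, 0.2500, 0.1152, 0.2456, 0.2376], E[r] = 1.3092, γ^t·E[r] = 0.626191, running G = 7.935726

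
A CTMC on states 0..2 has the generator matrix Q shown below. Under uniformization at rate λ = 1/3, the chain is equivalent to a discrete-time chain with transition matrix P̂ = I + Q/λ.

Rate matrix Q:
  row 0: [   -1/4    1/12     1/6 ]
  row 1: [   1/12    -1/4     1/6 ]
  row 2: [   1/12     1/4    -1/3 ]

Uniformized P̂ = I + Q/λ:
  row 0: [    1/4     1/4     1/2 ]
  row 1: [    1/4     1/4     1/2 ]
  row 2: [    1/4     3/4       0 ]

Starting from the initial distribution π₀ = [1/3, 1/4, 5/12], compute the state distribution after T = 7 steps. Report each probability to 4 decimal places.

π = [0.2500, 0.4173, 0.3327]

t=0: π = [0.3333, 0.2500, 0.4167]
t=1: π = [0.2500, 0.4583, 0.2917]
t=2: π = [0.2500, 0.3958, 0.3542]
t=3: π = [0.2500, 0.4271, 0.3229]
t=4: π = [0.2500, 0.4115, 0.3385]
t=5: π = [0.2500, 0.4193, 0.3307]
t=6: π = [0.2500, 0.4154, 0.3346]
t=7: π = [0.2500, 0.4173, 0.3327]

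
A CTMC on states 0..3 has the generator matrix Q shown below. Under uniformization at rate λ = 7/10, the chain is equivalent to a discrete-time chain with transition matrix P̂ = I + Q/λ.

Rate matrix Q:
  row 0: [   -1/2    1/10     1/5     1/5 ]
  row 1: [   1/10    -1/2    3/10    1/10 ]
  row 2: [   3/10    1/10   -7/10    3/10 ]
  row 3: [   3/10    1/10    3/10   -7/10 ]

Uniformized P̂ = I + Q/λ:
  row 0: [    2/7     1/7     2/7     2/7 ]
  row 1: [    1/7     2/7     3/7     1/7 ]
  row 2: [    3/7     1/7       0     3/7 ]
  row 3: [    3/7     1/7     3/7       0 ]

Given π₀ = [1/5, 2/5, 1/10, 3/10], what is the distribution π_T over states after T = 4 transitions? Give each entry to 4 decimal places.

π = [0.3333, 0.1668, 0.2608, 0.2392]

t=0: π = [0.2000, 0.4000, 0.1000, 0.3000]
t=1: π = [0.2857, 0.2000, 0.3571, 0.1571]
t=2: π = [0.3306, 0.1714, 0.2347, 0.2633]
t=3: π = [0.3324, 0.1673, 0.2808, 0.2195]
t=4: π = [0.3333, 0.1668, 0.2608, 0.2392]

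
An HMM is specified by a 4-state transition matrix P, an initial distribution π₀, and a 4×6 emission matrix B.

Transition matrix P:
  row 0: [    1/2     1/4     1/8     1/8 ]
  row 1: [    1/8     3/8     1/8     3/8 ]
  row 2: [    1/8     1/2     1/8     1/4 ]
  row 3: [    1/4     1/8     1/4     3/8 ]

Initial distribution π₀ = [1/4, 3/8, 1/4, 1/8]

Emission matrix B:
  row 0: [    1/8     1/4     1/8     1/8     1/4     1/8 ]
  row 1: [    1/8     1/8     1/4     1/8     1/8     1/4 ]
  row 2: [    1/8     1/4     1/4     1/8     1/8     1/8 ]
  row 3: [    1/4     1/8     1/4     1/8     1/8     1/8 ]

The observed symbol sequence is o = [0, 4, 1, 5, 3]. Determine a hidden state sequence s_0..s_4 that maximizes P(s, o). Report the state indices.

t=0: δ = [3.125e-02, 4.688e-02, 3.125e-02, 3.125e-02]  (obs o_0=0)
t=1: δ = [3.906e-03, 2.197e-03, 9.766e-04, 2.197e-03]  ψ = [0, 1, 3, 1]  (obs o_1=4)
t=2: δ = [4.883e-04, 1.221e-04, 1.373e-04, 1.030e-04]  ψ = [0, 0, 3, 1]  (obs o_2=1)
t=3: δ = [3.052e-05, 3.052e-05, 7.629e-06, 7.629e-06]  ψ = [0, 0, 0, 0]  (obs o_3=5)
t=4: δ = [1.907e-06, 1.431e-06, 4.768e-07, 1.431e-06]  ψ = [0, 1, 0, 1]  (obs o_4=3)
backtrack: best end state = 0; path = [0, 0, 0, 0, 0]

path = [0, 0, 0, 0, 0]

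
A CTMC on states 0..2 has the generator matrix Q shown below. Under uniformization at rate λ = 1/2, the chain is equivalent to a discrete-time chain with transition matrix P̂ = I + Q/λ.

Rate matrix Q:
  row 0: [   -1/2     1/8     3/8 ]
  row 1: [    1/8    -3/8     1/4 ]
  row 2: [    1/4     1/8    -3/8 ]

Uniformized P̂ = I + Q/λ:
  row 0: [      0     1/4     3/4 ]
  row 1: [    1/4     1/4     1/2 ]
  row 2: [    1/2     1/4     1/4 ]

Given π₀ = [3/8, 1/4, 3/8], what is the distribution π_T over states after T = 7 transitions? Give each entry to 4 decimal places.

π = [0.2910, 0.2500, 0.4590]

t=0: π = [0.3750, 0.2500, 0.3750]
t=1: π = [0.2500, 0.2500, 0.5000]
t=2: π = [0.3125, 0.2500, 0.4375]
t=3: π = [0.2813, 0.2500, 0.4688]
t=4: π = [0.2969, 0.2500, 0.4531]
t=5: π = [0.2891, 0.2500, 0.4609]
t=6: π = [0.2930, 0.2500, 0.4570]
t=7: π = [0.2910, 0.2500, 0.4590]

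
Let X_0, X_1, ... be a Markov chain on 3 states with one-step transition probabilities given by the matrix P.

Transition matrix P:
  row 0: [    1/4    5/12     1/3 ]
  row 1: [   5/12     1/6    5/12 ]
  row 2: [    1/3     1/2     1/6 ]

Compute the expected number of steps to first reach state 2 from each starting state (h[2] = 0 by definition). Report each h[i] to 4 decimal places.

First-step conditioning: h[2] = 0; for i ≠ 2, h[i] = 1 + Σ_k P[i][k]·h[k].
  h[0] = 1 + 1/4·h[0] + 5/12·h[1]
  h[1] = 1 + 5/12·h[0] + 1/6·h[1]
Solving the 2×2 linear system over states ≠ 2 gives exactly h = [36/13, 168/65, 0] (h[2] = 0 is the target).

h = [2.7692, 2.5846, 0.0000]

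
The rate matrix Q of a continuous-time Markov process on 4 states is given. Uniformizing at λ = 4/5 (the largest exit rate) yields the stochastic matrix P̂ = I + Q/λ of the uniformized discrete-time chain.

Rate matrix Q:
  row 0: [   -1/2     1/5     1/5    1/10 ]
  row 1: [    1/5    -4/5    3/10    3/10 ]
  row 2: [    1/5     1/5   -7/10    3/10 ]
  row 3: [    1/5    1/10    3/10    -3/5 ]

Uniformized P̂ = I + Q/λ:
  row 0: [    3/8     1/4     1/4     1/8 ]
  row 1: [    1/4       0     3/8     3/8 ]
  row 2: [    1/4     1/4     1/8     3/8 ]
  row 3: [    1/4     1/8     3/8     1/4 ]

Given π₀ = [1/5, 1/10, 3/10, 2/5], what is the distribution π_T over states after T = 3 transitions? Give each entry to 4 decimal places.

t=0: π = [0.2000, 0.1000, 0.3000, 0.4000]
t=1: π = [0.2750, 0.1750, 0.2750, 0.2750]
t=2: π = [0.2844, 0.1719, 0.2719, 0.2719]
t=3: π = [0.2855, 0.1730, 0.2715, 0.2699]

π = [0.2855, 0.1730, 0.2715, 0.2699]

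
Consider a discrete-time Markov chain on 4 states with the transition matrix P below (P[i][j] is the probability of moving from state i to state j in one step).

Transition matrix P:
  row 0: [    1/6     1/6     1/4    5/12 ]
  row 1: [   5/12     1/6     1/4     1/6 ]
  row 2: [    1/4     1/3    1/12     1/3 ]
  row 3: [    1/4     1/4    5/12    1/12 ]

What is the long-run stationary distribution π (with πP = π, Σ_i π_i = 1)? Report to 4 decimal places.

π = [0.2661, 0.2296, 0.2505, 0.2538]

Balance equations π_j = Σ_i π_i·P[i][j]:
  π_0 = 1/6·π_0 + 5/12·π_1 + 1/4·π_2 + 1/4·π_3
  π_1 = 1/6·π_0 + 1/6·π_1 + 1/3·π_2 + 1/4·π_3
  π_2 = 1/4·π_0 + 1/4·π_1 + 1/12·π_2 + 5/12·π_3
  normalize: π_0 + π_1 + π_2 + π_3 = 1
Solving the linear system gives exactly π = [368/1383, 635/2766, 231/922, 117/461].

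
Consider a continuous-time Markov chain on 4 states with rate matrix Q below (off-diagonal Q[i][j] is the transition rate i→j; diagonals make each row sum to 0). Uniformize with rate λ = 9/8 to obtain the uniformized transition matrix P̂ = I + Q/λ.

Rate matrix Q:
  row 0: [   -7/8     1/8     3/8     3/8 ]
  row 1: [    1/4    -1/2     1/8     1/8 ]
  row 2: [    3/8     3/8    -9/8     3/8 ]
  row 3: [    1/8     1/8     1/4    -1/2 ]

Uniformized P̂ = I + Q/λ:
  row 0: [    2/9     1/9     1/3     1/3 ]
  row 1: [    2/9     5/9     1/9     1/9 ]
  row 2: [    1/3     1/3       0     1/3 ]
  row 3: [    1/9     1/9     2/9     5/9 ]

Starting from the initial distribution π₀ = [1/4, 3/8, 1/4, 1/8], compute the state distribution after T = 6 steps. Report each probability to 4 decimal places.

t=0: π = [0.2500, 0.3750, 0.2500, 0.1250]
t=1: π = [0.2361, 0.3333, 0.1528, 0.2778]
t=2: π = [0.2083, 0.2932, 0.1775, 0.3210]
t=3: π = [0.2063, 0.2809, 0.1734, 0.3395]
t=4: π = [0.2038, 0.2745, 0.1754, 0.3464]
t=5: π = [0.2032, 0.2721, 0.1754, 0.3493]
t=6: π = [0.2029, 0.2710, 0.1756, 0.3505]

π = [0.2029, 0.2710, 0.1756, 0.3505]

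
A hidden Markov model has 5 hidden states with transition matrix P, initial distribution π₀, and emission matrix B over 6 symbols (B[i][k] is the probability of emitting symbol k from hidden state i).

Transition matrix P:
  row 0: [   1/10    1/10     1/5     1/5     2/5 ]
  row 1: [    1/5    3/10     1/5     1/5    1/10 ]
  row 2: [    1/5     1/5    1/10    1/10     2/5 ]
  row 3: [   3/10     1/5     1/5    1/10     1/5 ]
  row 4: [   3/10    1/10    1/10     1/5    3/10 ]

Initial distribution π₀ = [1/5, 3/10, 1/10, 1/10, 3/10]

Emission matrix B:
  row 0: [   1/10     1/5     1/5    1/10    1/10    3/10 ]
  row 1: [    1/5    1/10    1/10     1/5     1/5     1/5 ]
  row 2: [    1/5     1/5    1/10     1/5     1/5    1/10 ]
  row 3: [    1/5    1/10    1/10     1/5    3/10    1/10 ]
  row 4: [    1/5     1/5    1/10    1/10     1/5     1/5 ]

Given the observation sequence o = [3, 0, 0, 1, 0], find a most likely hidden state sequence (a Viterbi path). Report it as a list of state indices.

path = [1, 2, 4, 0, 4]

t=0: δ = [2.000e-02, 6.000e-02, 2.000e-02, 2.000e-02, 3.000e-02]  (obs o_0=3)
t=1: δ = [1.200e-03, 3.600e-03, 2.400e-03, 2.400e-03, 1.800e-03]  ψ = [1, 1, 1, 1, 4]  (obs o_1=0)
t=2: δ = [7.200e-05, 2.160e-04, 1.440e-04, 1.440e-04, 1.920e-04]  ψ = [1, 1, 1, 1, 2]  (obs o_2=0)
t=3: δ = [1.152e-05, 6.480e-06, 8.640e-06, 4.320e-06, 1.152e-05]  ψ = [4, 1, 1, 1, 2]  (obs o_3=1)
t=4: δ = [3.456e-07, 3.888e-07, 4.608e-07, 4.608e-07, 9.216e-07]  ψ = [4, 1, 0, 0, 0]  (obs o_4=0)
backtrack: best end state = 4; path = [1, 2, 4, 0, 4]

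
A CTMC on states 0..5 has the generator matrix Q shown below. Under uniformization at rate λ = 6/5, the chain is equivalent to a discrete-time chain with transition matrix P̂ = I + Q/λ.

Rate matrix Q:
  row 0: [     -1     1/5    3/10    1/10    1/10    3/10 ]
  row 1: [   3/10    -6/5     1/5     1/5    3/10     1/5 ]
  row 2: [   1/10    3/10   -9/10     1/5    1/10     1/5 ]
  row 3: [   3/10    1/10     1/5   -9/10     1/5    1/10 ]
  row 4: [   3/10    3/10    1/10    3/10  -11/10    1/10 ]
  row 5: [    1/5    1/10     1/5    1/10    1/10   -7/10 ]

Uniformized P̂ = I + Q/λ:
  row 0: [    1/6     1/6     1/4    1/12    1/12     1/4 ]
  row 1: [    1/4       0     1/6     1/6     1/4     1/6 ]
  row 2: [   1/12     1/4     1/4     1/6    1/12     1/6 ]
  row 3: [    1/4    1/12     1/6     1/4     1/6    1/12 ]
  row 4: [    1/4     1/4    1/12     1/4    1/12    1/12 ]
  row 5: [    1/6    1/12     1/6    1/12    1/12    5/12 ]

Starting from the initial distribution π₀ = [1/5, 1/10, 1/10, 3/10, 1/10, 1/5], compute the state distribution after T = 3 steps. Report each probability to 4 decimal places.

t=0: π = [0.2000, 0.1000, 0.1000, 0.3000, 0.1000, 0.2000]
t=1: π = [0.2000, 0.1250, 0.1833, 0.1667, 0.1250, 0.2000]
t=2: π = [0.1861, 0.1410, 0.1882, 0.1576, 0.1181, 0.2090]
t=3: π = [0.1857, 0.1381, 0.1880, 0.1567, 0.1200, 0.2115]

π = [0.1857, 0.1381, 0.1880, 0.1567, 0.1200, 0.2115]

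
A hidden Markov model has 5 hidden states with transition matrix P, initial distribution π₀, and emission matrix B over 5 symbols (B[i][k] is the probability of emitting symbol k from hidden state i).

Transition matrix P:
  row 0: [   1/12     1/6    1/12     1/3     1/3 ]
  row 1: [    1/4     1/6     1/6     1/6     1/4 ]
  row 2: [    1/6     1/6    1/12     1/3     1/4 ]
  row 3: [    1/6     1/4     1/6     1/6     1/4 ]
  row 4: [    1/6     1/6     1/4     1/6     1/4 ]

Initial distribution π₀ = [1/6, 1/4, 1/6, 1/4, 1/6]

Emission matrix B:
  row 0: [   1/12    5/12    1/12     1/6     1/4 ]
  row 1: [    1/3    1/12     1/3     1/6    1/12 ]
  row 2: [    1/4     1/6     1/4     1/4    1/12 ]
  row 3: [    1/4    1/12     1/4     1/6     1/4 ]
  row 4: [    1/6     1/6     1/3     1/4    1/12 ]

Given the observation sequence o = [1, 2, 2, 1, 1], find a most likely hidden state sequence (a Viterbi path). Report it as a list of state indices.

path = [0, 3, 1, 0, 4]

t=0: δ = [6.944e-02, 2.083e-02, 2.778e-02, 2.083e-02, 2.778e-02]  (obs o_0=1)
t=1: δ = [4.823e-04, 3.858e-03, 1.736e-03, 5.787e-03, 7.716e-03]  ψ = [0, 0, 4, 0, 0]  (obs o_1=2)
t=2: δ = [1.072e-04, 4.823e-04, 4.823e-04, 3.215e-04, 6.430e-04]  ψ = [4, 3, 4, 4, 4]  (obs o_2=2)
t=3: δ = [5.023e-05, 8.931e-06, 2.679e-05, 1.340e-05, 2.679e-05]  ψ = [1, 4, 4, 2, 4]  (obs o_3=1)
t=4: δ = [1.861e-06, 6.977e-07, 1.116e-06, 1.395e-06, 2.791e-06]  ψ = [2, 0, 4, 0, 0]  (obs o_4=1)
backtrack: best end state = 4; path = [0, 3, 1, 0, 4]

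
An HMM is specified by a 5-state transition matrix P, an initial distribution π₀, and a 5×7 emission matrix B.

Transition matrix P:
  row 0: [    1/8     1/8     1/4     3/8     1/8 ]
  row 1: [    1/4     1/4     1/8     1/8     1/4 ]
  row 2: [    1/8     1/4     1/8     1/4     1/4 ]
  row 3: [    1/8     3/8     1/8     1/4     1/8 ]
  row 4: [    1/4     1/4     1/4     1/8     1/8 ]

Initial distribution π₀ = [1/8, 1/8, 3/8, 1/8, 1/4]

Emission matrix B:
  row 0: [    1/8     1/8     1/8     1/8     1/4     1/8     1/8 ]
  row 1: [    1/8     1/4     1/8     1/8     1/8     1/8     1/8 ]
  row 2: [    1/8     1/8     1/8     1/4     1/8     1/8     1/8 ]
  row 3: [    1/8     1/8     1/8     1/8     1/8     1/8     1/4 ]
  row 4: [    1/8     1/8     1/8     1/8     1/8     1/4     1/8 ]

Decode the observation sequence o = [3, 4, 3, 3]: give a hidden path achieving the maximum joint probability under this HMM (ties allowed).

path = [2, 0, 3, 1]

t=0: δ = [1.562e-02, 1.562e-02, 9.375e-02, 1.562e-02, 3.125e-02]  (obs o_0=3)
t=1: δ = [2.930e-03, 2.930e-03, 1.465e-03, 2.930e-03, 2.930e-03]  ψ = [2, 2, 2, 2, 2]  (obs o_1=4)
t=2: δ = [9.155e-05, 1.373e-04, 1.831e-04, 1.373e-04, 9.155e-05]  ψ = [1, 3, 0, 0, 1]  (obs o_2=3)
t=3: δ = [4.292e-06, 6.437e-06, 5.722e-06, 5.722e-06, 5.722e-06]  ψ = [1, 3, 0, 2, 2]  (obs o_3=3)
backtrack: best end state = 1; path = [2, 0, 3, 1]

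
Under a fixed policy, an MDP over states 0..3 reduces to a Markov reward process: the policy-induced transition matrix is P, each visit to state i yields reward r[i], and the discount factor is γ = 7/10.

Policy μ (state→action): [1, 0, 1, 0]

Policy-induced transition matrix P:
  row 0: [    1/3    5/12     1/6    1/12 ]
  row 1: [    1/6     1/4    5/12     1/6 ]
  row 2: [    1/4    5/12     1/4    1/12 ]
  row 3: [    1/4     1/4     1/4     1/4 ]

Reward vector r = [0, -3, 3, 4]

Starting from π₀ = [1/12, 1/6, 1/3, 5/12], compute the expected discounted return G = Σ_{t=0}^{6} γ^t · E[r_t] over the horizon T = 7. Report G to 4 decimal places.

t=0: π = [0.0833, 0.1667, 0.3333, 0.4167], E[r] = 2.1667, γ^t·E[r] = 2.166667, running G = 2.166667
t=1: π = [0.2431, 0.3194, 0.2708, 0.1667], E[r] = 0.5208, γ^t·E[r] = 0.364583, running G = 2.531250
t=2: π = [0.2436, 0.3356, 0.2830, 0.1377], E[r] = 0.3929, γ^t·E[r] = 0.192541, running G = 2.723791
t=3: π = [0.2423, 0.3378, 0.2856, 0.1343], E[r] = 0.3806, γ^t·E[r] = 0.130560, running G = 2.854351
t=4: π = [0.2420, 0.3380, 0.2861, 0.1339], E[r] = 0.3797, γ^t·E[r] = 0.091177, running G = 2.945528
t=5: π = [0.2420, 0.3380, 0.2862, 0.1338], E[r] = 0.3796, γ^t·E[r] = 0.063808, running G = 3.009335
t=6: π = [0.2420, 0.3380, 0.2862, 0.1338], E[r] = 0.3796, γ^t·E[r] = 0.044665, running G = 3.054000

G = 3.0540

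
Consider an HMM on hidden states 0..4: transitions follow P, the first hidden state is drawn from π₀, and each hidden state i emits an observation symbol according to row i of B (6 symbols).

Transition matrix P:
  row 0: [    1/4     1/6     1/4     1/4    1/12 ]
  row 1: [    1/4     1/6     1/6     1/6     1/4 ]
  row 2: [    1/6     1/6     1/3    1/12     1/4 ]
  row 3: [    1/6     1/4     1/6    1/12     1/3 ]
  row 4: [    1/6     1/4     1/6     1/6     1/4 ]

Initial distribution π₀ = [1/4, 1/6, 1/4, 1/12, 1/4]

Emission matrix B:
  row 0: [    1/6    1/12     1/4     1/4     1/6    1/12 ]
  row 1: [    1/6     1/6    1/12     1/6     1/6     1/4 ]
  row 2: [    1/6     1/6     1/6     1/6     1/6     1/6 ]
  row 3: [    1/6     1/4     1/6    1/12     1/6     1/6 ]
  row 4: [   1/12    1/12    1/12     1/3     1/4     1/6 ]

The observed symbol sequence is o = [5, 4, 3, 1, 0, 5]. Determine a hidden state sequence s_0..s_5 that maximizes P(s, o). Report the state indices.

path = [2, 2, 2, 2, 2, 2]

t=0: δ = [2.083e-02, 4.167e-02, 4.167e-02, 1.389e-02, 4.167e-02]  (obs o_0=5)
t=1: δ = [1.736e-03, 1.736e-03, 2.315e-03, 1.157e-03, 2.604e-03]  ψ = [1, 4, 2, 1, 1]  (obs o_1=4)
t=2: δ = [1.085e-04, 1.085e-04, 1.286e-04, 3.617e-05, 2.170e-04]  ψ = [0, 4, 2, 0, 4]  (obs o_2=3)
t=3: δ = [3.014e-06, 9.042e-06, 7.144e-06, 9.042e-06, 4.521e-06]  ψ = [4, 4, 2, 4, 4]  (obs o_3=1)
t=4: δ = [3.768e-07, 3.768e-07, 3.969e-07, 2.512e-07, 2.512e-07]  ψ = [1, 3, 2, 1, 3]  (obs o_4=0)
t=5: δ = [7.849e-09, 1.654e-08, 2.205e-08, 1.570e-08, 1.654e-08]  ψ = [0, 2, 2, 0, 2]  (obs o_5=5)
backtrack: best end state = 2; path = [2, 2, 2, 2, 2, 2]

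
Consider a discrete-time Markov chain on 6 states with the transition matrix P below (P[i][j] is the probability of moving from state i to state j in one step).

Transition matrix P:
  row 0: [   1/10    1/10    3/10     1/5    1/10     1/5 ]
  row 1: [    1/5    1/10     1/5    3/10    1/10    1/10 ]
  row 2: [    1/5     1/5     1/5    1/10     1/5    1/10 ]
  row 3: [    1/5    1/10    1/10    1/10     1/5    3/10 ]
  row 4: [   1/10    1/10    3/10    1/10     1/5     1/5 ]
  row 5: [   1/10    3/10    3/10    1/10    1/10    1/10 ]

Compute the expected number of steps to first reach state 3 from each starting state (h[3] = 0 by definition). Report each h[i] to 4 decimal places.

First-step conditioning: h[3] = 0; for i ≠ 3, h[i] = 1 + Σ_k P[i][k]·h[k].
  h[0] = 1 + 1/10·h[0] + 1/10·h[1] + 3/10·h[2] + 1/10·h[4] + 1/5·h[5]
  h[1] = 1 + 1/5·h[0] + 1/10·h[1] + 1/5·h[2] + 1/10·h[4] + 1/10·h[5]
  h[2] = 1 + 1/5·h[0] + 1/5·h[1] + 1/5·h[2] + 1/5·h[4] + 1/10·h[5]
  h[4] = 1 + 1/10·h[0] + 1/10·h[1] + 3/10·h[2] + 1/5·h[4] + 1/5·h[5]
  h[5] = 1 + 1/10·h[0] + 3/10·h[1] + 3/10·h[2] + 1/10·h[4] + 1/10·h[5]
Solving the 5×5 linear system over states ≠ 3 gives exactly h = [55845/9002, 24700/4501, 60545/9002, 0, 31025/4501, 29875/4501] (h[3] = 0 is the target).

h = [6.2036, 5.4877, 6.7257, 0.0000, 6.8929, 6.6374]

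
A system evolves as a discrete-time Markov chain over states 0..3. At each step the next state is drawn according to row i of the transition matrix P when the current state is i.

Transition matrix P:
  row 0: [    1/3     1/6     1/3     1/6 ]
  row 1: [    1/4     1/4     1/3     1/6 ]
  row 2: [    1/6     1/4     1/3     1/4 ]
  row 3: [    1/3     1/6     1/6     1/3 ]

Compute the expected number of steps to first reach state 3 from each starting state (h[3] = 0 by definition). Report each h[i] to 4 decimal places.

h = [5.1429, 5.1429, 4.7143, 0.0000]

First-step conditioning: h[3] = 0; for i ≠ 3, h[i] = 1 + Σ_k P[i][k]·h[k].
  h[0] = 1 + 1/3·h[0] + 1/6·h[1] + 1/3·h[2]
  h[1] = 1 + 1/4·h[0] + 1/4·h[1] + 1/3·h[2]
  h[2] = 1 + 1/6·h[0] + 1/4·h[1] + 1/3·h[2]
Solving the 3×3 linear system over states ≠ 3 gives exactly h = [36/7, 36/7, 33/7, 0] (h[3] = 0 is the target).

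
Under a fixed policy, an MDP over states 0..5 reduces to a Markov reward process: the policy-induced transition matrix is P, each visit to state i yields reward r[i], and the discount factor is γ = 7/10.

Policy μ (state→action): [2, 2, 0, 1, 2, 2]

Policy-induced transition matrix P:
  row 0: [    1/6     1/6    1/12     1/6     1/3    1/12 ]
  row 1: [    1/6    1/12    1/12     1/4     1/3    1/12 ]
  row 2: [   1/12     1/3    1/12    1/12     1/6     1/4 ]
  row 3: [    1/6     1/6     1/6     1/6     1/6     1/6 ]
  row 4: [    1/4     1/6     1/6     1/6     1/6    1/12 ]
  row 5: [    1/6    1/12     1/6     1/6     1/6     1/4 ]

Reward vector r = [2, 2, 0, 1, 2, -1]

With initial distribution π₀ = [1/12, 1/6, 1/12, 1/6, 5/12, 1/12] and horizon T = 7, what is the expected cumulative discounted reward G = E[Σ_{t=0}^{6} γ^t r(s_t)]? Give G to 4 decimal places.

t=0: π = [0.0833, 0.1667, 0.0833, 0.1667, 0.4167, 0.0833], E[r] = 1.4167, γ^t·E[r] = 1.416667, running G = 1.416667
t=1: π = [0.1944, 0.1597, 0.1389, 0.1736, 0.2083, 0.1250], E[r] = 1.1736, γ^t·E[r] = 0.821528, running G = 2.238194
t=2: π = [0.1725, 0.1661, 0.1256, 0.1684, 0.2257, 0.1418], E[r] = 1.1551, γ^t·E[r] = 0.565995, running G = 2.804190
t=3: π = [0.1750, 0.1619, 0.1280, 0.1700, 0.2231, 0.1419], E[r] = 1.1482, γ^t·E[r] = 0.393831, running G = 3.198021
t=4: π = [0.1746, 0.1627, 0.1279, 0.1695, 0.2228, 0.1425], E[r] = 1.1472, γ^t·E[r] = 0.275441, running G = 3.473462
t=5: π = [0.1746, 0.1626, 0.1279, 0.1696, 0.2229, 0.1425], E[r] = 1.1471, γ^t·E[r] = 0.192786, running G = 3.666248
t=6: π = [0.1746, 0.1626, 0.1279, 0.1696, 0.2229, 0.1425], E[r] = 1.1470, γ^t·E[r] = 0.134945, running G = 3.801192

G = 3.8012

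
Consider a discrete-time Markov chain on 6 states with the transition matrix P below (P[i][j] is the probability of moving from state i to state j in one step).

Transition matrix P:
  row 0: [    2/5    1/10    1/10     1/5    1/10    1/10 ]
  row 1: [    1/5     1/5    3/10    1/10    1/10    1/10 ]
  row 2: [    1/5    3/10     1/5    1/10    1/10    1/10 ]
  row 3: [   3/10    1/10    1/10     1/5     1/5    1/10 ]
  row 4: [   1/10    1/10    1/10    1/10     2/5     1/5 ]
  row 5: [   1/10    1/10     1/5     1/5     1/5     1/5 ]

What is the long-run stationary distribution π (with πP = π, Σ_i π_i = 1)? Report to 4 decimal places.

π = [0.2296, 0.1463, 0.1582, 0.1512, 0.1832, 0.1315]

Balance equations π_j = Σ_i π_i·P[i][j]:
  π_0 = 2/5·π_0 + 1/5·π_1 + 1/5·π_2 + 3/10·π_3 + 1/10·π_4 + 1/10·π_5
  π_1 = 1/10·π_0 + 1/5·π_1 + 3/10·π_2 + 1/10·π_3 + 1/10·π_4 + 1/10·π_5
  π_2 = 1/10·π_0 + 3/10·π_1 + 1/5·π_2 + 1/10·π_3 + 1/10·π_4 + 1/5·π_5
  π_3 = 1/5·π_0 + 1/10·π_1 + 1/10·π_2 + 1/5·π_3 + 1/10·π_4 + 1/5·π_5
  π_4 = 1/10·π_0 + 1/10·π_1 + 1/10·π_2 + 1/5·π_3 + 2/5·π_4 + 1/5·π_5
  normalize: π_0 + π_1 + π_2 + π_3 + π_4 + π_5 = 1
Solving the linear system gives exactly π = [337/1468, 1181/8074, 2555/16148, 111/734, 269/1468, 193/1468].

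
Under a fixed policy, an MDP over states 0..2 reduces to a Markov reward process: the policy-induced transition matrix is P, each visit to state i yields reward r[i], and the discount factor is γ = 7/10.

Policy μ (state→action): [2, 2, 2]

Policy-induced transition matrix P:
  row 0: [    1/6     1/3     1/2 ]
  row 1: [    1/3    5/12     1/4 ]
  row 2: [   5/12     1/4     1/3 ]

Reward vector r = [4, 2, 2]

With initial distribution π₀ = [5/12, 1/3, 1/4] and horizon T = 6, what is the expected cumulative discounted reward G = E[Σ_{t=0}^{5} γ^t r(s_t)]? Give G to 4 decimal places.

G = 7.8918

t=0: π = [0.4167, 0.3333, 0.2500], E[r] = 2.8333, γ^t·E[r] = 2.833333, running G = 2.833333
t=1: π = [0.2847, 0.3403, 0.3750], E[r] = 2.5694, γ^t·E[r] = 1.798611, running G = 4.631944
t=2: π = [0.3171, 0.3304, 0.3524], E[r] = 2.6343, γ^t·E[r] = 1.290787, running G = 5.922731
t=3: π = [0.3098, 0.3315, 0.3587], E[r] = 2.6197, γ^t·E[r] = 0.898555, running G = 6.821287
t=4: π = [0.3116, 0.3311, 0.3573], E[r] = 2.6232, γ^t·E[r] = 0.629821, running G = 7.451108
t=5: π = [0.3112, 0.3311, 0.3577], E[r] = 2.6224, γ^t·E[r] = 0.440741, running G = 7.891848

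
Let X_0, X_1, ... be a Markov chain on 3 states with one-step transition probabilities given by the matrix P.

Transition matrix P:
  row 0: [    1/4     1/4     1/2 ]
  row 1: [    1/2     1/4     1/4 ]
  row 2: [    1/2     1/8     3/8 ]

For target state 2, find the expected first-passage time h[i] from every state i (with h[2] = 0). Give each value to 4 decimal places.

h = [2.2857, 2.8571, 0.0000]

First-step conditioning: h[2] = 0; for i ≠ 2, h[i] = 1 + Σ_k P[i][k]·h[k].
  h[0] = 1 + 1/4·h[0] + 1/4·h[1]
  h[1] = 1 + 1/2·h[0] + 1/4·h[1]
Solving the 2×2 linear system over states ≠ 2 gives exactly h = [16/7, 20/7, 0] (h[2] = 0 is the target).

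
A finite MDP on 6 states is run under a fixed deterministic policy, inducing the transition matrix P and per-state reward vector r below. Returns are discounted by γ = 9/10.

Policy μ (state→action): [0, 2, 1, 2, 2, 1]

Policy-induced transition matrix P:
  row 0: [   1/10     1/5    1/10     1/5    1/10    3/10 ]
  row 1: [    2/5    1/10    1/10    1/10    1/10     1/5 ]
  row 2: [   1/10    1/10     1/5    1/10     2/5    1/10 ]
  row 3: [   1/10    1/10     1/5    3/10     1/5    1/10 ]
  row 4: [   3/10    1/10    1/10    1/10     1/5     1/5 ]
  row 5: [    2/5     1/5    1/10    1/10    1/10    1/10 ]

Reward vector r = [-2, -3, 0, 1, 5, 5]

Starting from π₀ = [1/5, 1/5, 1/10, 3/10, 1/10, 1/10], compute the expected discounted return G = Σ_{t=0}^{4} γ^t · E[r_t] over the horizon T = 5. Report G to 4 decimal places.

t=0: π = [0.2000, 0.2000, 0.1000, 0.3000, 0.1000, 0.1000], E[r] = 0.3000, γ^t·E[r] = 0.300000, running G = 0.300000
t=1: π = [0.2100, 0.1300, 0.1400, 0.1800, 0.1700, 0.1700], E[r] = 1.0700, γ^t·E[r] = 0.963000, running G = 1.263000
t=2: π = [0.2240, 0.1380, 0.1320, 0.1570, 0.1770, 0.1720], E[r] = 1.0400, γ^t·E[r] = 0.842400, running G = 2.105400
t=3: π = [0.2284, 0.1396, 0.1289, 0.1538, 0.1730, 0.1763], E[r] = 1.0247, γ^t·E[r] = 0.747006, running G = 2.852406
t=4: π = [0.2294, 0.1405, 0.1283, 0.1536, 0.1714, 0.1769], E[r] = 1.0149, γ^t·E[r] = 0.665876, running G = 3.518282

G = 3.5183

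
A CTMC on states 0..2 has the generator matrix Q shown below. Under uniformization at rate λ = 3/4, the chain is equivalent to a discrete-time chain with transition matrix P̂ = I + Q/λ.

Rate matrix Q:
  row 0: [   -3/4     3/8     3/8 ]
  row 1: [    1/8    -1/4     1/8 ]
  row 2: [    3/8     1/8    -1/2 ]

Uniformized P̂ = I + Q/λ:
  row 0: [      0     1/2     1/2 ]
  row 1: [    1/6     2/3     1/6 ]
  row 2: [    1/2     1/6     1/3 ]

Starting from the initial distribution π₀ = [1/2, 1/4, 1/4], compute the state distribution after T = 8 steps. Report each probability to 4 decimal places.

t=0: π = [0.5000, 0.2500, 0.2500]
t=1: π = [0.1667, 0.4583, 0.3750]
t=2: π = [0.2639, 0.4514, 0.2847]
t=3: π = [0.2176, 0.4803, 0.3021]
t=4: π = [0.2311, 0.4794, 0.2895]
t=5: π = [0.2247, 0.4834, 0.2920]
t=6: π = [0.2265, 0.4832, 0.2902]
t=7: π = [0.2256, 0.4838, 0.2905]
t=8: π = [0.2259, 0.4838, 0.2903]

π = [0.2259, 0.4838, 0.2903]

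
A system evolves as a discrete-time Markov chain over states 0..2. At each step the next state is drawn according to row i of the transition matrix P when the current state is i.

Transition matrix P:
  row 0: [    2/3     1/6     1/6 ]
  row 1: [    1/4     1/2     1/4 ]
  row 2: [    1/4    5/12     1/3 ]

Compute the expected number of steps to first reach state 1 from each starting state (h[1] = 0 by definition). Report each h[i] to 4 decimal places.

h = [4.6154, 0.0000, 3.2308]

First-step conditioning: h[1] = 0; for i ≠ 1, h[i] = 1 + Σ_k P[i][k]·h[k].
  h[0] = 1 + 2/3·h[0] + 1/6·h[2]
  h[2] = 1 + 1/4·h[0] + 1/3·h[2]
Solving the 2×2 linear system over states ≠ 1 gives exactly h = [60/13, 0, 42/13] (h[1] = 0 is the target).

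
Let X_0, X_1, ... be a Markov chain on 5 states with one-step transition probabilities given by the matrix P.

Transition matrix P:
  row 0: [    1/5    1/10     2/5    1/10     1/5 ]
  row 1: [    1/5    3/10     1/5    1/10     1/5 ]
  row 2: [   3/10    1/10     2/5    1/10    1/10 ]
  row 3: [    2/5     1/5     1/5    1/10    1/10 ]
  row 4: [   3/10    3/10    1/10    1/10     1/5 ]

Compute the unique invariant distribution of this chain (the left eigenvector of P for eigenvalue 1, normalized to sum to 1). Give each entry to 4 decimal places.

Balance equations π_j = Σ_i π_i·P[i][j]:
  π_0 = 1/5·π_0 + 1/5·π_1 + 3/10·π_2 + 2/5·π_3 + 3/10·π_4
  π_1 = 1/10·π_0 + 3/10·π_1 + 1/10·π_2 + 1/5·π_3 + 3/10·π_4
  π_2 = 2/5·π_0 + 1/5·π_1 + 2/5·π_2 + 1/5·π_3 + 1/10·π_4
  π_3 = 1/10·π_0 + 1/10·π_1 + 1/10·π_2 + 1/10·π_3 + 1/10·π_4
  normalize: π_0 + π_1 + π_2 + π_3 + π_4 = 1
Solving the linear system gives exactly π = [2051/7720, 1371/7720, 286/965, 1/10, 619/3860].

π = [0.2657, 0.1776, 0.2964, 0.1000, 0.1604]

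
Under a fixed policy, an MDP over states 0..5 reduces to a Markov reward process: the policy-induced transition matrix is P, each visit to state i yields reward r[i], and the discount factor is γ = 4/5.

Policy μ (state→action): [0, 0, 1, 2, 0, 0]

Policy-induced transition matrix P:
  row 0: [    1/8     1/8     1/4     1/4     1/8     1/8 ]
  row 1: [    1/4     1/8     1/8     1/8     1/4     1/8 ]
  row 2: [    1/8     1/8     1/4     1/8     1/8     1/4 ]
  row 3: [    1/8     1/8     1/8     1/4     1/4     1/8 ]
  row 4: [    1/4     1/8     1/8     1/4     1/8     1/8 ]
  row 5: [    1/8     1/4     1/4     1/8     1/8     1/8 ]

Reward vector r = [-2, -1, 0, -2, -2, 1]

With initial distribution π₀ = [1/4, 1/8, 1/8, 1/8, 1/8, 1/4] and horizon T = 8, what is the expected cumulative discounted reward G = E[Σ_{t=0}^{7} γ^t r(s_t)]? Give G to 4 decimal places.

G = -4.1305

t=0: π = [0.2500, 0.1250, 0.1250, 0.1250, 0.1250, 0.2500], E[r] = -0.8750, γ^t·E[r] = -0.875000, running G = -0.875000
t=1: π = [0.1563, 0.1563, 0.2031, 0.1875, 0.1563, 0.1406], E[r] = -1.0156, γ^t·E[r] = -0.812500, running G = -1.687500
t=2: π = [0.1641, 0.1426, 0.1875, 0.1875, 0.1680, 0.1504], E[r] = -1.0313, γ^t·E[r] = -0.660000, running G = -2.347500
t=3: π = [0.1638, 0.1438, 0.1877, 0.1899, 0.1663, 0.1484], E[r] = -1.0354, γ^t·E[r] = -0.530125, running G = -2.877625
t=4: π = [0.1638, 0.1436, 0.1875, 0.1900, 0.1667, 0.1485], E[r] = -1.0360, γ^t·E[r] = -0.424363, running G = -3.301988
t=5: π = [0.1638, 0.1436, 0.1875, 0.1901, 0.1667, 0.1484], E[r] = -1.0362, γ^t·E[r] = -0.339541, running G = -3.641529
t=6: π = [0.1638, 0.1436, 0.1875, 0.1901, 0.1667, 0.1484], E[r] = -1.0362, γ^t·E[r] = -0.271640, running G = -3.913169
t=7: π = [0.1638, 0.1436, 0.1875, 0.1901, 0.1667, 0.1484], E[r] = -1.0362, γ^t·E[r] = -0.217313, running G = -4.130482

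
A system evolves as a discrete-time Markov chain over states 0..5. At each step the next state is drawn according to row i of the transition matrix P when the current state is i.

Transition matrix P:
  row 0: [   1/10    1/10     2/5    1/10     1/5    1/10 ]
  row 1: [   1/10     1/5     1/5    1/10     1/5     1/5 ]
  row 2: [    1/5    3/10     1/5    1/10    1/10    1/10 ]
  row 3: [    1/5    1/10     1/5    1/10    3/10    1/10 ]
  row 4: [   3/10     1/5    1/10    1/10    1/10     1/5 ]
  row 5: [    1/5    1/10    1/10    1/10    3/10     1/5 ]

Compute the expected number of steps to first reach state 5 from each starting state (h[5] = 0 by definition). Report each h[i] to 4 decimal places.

h = [7.3922, 6.5872, 7.3184, 7.3344, 6.6671, 0.0000]

First-step conditioning: h[5] = 0; for i ≠ 5, h[i] = 1 + Σ_k P[i][k]·h[k].
  h[0] = 1 + 1/10·h[0] + 1/10·h[1] + 2/5·h[2] + 1/10·h[3] + 1/5·h[4]
  h[1] = 1 + 1/10·h[0] + 1/5·h[1] + 1/5·h[2] + 1/10·h[3] + 1/5·h[4]
  h[2] = 1 + 1/5·h[0] + 3/10·h[1] + 1/5·h[2] + 1/10·h[3] + 1/10·h[4]
  h[3] = 1 + 1/5·h[0] + 1/10·h[1] + 1/5·h[2] + 1/10·h[3] + 3/10·h[4]
  h[4] = 1 + 3/10·h[0] + 1/5·h[1] + 1/10·h[2] + 1/10·h[3] + 1/10·h[4]
Solving the 5×5 linear system over states ≠ 5 gives exactly h = [60150/8137, 53600/8137, 59550/8137, 59680/8137, 54250/8137, 0] (h[5] = 0 is the target).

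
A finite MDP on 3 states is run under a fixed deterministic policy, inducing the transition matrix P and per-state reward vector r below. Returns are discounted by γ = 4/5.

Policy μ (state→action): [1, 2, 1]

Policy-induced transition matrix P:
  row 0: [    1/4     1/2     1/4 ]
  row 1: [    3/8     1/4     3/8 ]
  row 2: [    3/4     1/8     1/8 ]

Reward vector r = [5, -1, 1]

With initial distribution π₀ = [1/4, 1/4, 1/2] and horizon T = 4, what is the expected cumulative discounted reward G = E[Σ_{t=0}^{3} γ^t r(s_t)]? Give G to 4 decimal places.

G = 5.8365

t=0: π = [0.2500, 0.2500, 0.5000], E[r] = 1.5000, γ^t·E[r] = 1.500000, running G = 1.500000
t=1: π = [0.5313, 0.2500, 0.2188], E[r] = 2.6250, γ^t·E[r] = 2.100000, running G = 3.600000
t=2: π = [0.3906, 0.3555, 0.2539], E[r] = 1.8516, γ^t·E[r] = 1.185000, running G = 4.785000
t=3: π = [0.4214, 0.3159, 0.2627], E[r] = 2.0537, γ^t·E[r] = 1.051500, running G = 5.836500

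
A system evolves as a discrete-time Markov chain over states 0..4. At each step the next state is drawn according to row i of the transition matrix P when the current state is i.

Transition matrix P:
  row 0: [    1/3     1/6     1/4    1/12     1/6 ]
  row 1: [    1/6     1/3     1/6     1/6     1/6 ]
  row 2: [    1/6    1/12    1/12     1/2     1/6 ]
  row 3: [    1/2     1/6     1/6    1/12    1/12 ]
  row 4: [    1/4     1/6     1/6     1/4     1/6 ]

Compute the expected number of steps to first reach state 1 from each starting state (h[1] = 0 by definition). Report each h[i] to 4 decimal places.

h = [6.6302, 0.0000, 7.0913, 6.5954, 6.5859]

First-step conditioning: h[1] = 0; for i ≠ 1, h[i] = 1 + Σ_k P[i][k]·h[k].
  h[0] = 1 + 1/3·h[0] + 1/4·h[2] + 1/12·h[3] + 1/6·h[4]
  h[2] = 1 + 1/6·h[0] + 1/12·h[2] + 1/2·h[3] + 1/6·h[4]
  h[3] = 1 + 1/2·h[0] + 1/6·h[2] + 1/12·h[3] + 1/12·h[4]
  h[4] = 1 + 1/4·h[0] + 1/6·h[2] + 1/4·h[3] + 1/6·h[4]
Solving the 4×4 linear system over states ≠ 1 gives exactly h = [25188/3799, 0, 26940/3799, 864/131, 25020/3799] (h[1] = 0 is the target).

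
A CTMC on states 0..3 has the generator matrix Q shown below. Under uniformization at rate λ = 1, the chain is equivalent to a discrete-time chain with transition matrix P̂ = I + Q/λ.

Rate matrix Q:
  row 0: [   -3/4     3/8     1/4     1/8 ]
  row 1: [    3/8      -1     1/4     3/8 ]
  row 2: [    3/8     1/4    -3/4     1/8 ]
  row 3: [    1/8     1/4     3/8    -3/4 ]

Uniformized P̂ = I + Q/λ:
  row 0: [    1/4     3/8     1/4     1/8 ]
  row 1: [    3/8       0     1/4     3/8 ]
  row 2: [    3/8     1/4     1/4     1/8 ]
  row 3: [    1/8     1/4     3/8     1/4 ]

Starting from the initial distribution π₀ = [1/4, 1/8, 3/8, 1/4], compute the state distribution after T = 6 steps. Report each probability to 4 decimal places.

t=0: π = [0.2500, 0.1250, 0.3750, 0.2500]
t=1: π = [0.2813, 0.2500, 0.2813, 0.1875]
t=2: π = [0.2930, 0.2227, 0.2734, 0.2109]
t=3: π = [0.2856, 0.2310, 0.2764, 0.2070]
t=4: π = [0.2875, 0.2280, 0.2759, 0.2086]
t=5: π = [0.2869, 0.2290, 0.2761, 0.2081]
t=6: π = [0.2871, 0.2286, 0.2760, 0.2082]

π = [0.2871, 0.2286, 0.2760, 0.2082]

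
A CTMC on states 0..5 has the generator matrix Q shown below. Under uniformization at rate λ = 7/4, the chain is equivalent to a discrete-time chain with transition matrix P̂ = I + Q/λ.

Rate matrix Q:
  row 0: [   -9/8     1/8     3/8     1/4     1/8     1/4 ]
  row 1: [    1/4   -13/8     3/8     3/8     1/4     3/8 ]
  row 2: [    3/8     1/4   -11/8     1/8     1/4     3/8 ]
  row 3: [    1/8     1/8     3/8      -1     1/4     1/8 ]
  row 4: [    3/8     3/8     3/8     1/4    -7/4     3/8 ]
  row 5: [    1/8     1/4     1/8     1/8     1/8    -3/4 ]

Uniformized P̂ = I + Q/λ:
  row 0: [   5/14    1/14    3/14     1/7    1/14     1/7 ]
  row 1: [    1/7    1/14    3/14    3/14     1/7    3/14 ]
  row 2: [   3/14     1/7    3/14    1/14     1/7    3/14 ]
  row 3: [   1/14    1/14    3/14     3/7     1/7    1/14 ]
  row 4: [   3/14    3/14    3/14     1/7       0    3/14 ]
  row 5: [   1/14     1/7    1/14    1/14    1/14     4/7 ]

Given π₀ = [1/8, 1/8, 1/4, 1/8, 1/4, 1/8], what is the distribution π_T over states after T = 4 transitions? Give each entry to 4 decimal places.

π = [0.1676, 0.1173, 0.1756, 0.1671, 0.0975, 0.2750]

t=0: π = [0.1250, 0.1250, 0.2500, 0.1250, 0.2500, 0.1250]
t=1: π = [0.1875, 0.1339, 0.1964, 0.1607, 0.0893, 0.2321]
t=2: π = [0.1754, 0.1148, 0.1811, 0.1677, 0.1001, 0.2608]
t=3: π = [0.1699, 0.1173, 0.1770, 0.1674, 0.0974, 0.2710]
t=4: π = [0.1676, 0.1173, 0.1756, 0.1671, 0.0975, 0.2750]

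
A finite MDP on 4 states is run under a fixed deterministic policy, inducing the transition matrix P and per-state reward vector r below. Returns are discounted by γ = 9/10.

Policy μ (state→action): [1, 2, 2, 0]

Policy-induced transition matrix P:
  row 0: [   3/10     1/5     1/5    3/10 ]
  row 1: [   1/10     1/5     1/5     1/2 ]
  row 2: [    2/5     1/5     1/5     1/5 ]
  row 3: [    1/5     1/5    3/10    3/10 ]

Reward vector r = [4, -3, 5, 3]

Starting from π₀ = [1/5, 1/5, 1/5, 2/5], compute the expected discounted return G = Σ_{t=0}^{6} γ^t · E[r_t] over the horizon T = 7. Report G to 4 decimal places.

t=0: π = [0.2000, 0.2000, 0.2000, 0.4000], E[r] = 2.4000, γ^t·E[r] = 2.400000, running G = 2.400000
t=1: π = [0.2400, 0.2000, 0.2400, 0.3200], E[r] = 2.5200, γ^t·E[r] = 2.268000, running G = 4.668000
t=2: π = [0.2520, 0.2000, 0.2320, 0.3160], E[r] = 2.5160, γ^t·E[r] = 2.037960, running G = 6.705960
t=3: π = [0.2516, 0.2000, 0.2316, 0.3168], E[r] = 2.5148, γ^t·E[r] = 1.833289, running G = 8.539249
t=4: π = [0.2515, 0.2000, 0.2317, 0.3168], E[r] = 2.5148, γ^t·E[r] = 1.649987, running G = 10.189236
t=5: π = [0.2515, 0.2000, 0.2317, 0.3168], E[r] = 2.5149, γ^t·E[r] = 1.484995, running G = 11.674231
t=6: π = [0.2515, 0.2000, 0.2317, 0.3168], E[r] = 2.5149, γ^t·E[r] = 1.336495, running G = 13.010726

G = 13.0107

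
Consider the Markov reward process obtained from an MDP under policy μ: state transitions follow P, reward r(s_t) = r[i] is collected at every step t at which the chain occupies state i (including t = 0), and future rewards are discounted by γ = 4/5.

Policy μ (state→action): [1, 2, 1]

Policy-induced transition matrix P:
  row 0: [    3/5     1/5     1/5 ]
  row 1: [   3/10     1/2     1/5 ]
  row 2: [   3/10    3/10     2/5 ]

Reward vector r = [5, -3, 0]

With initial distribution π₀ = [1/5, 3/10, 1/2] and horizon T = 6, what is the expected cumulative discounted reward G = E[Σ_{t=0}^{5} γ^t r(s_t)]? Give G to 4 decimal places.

G = 2.8354

t=0: π = [0.2000, 0.3000, 0.5000], E[r] = 0.1000, γ^t·E[r] = 0.100000, running G = 0.100000
t=1: π = [0.3600, 0.3400, 0.3000], E[r] = 0.7800, γ^t·E[r] = 0.624000, running G = 0.724000
t=2: π = [0.4080, 0.3320, 0.2600], E[r] = 1.0440, γ^t·E[r] = 0.668160, running G = 1.392160
t=3: π = [0.4224, 0.3256, 0.2520], E[r] = 1.1352, γ^t·E[r] = 0.581222, running G = 1.973382
t=4: π = [0.4267, 0.3229, 0.2504], E[r] = 1.1650, γ^t·E[r] = 0.477168, running G = 2.450550
t=5: π = [0.4280, 0.3219, 0.2501], E[r] = 1.1744, γ^t·E[r] = 0.384817, running G = 2.835367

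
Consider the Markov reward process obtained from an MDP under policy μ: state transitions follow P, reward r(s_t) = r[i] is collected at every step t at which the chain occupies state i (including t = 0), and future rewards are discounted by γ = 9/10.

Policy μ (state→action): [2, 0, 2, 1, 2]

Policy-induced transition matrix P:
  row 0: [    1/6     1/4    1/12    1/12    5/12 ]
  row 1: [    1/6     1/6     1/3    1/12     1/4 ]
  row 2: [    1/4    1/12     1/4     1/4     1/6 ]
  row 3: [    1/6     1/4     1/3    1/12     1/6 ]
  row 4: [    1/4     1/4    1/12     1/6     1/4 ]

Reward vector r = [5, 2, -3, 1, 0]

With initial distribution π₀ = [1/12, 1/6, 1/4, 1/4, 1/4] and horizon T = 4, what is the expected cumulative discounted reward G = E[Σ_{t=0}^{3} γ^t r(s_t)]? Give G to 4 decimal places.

t=0: π = [0.0833, 0.1667, 0.2500, 0.2500, 0.2500], E[r] = 0.2500, γ^t·E[r] = 0.250000, running G = 0.250000
t=1: π = [0.2083, 0.1944, 0.2292, 0.1458, 0.2222], E[r] = 0.8889, γ^t·E[r] = 0.800000, running G = 1.050000
t=2: π = [0.2043, 0.1956, 0.2066, 0.1400, 0.2535], E[r] = 0.9329, γ^t·E[r] = 0.755625, running G = 1.805625
t=3: π = [0.2050, 0.1993, 0.2017, 0.1389, 0.2552], E[r] = 0.9574, γ^t·E[r] = 0.697957, running G = 2.503582

G = 2.5036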